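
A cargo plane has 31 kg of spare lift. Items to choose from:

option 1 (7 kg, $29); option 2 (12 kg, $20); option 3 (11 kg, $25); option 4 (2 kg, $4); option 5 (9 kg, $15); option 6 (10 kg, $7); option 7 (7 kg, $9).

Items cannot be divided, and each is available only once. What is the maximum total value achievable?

$74

Check high-value combinations within 31 kg:
- option 1+option 2+option 3: weight 7+12+11=30, value 29+20+25=74
- option 1+option 3+option 4+option 5: weight 7+11+2+9=29, value 29+25+4+15=73
- option 1+option 3+option 5: weight 7+11+9=27, value 29+25+15=69
- option 1+option 2+option 4+option 5: weight 7+12+2+9=30, value 29+20+4+15=68
- option 1+option 3+option 4+option 7: weight 7+11+2+7=27, value 29+25+4+9=67
Best: $74.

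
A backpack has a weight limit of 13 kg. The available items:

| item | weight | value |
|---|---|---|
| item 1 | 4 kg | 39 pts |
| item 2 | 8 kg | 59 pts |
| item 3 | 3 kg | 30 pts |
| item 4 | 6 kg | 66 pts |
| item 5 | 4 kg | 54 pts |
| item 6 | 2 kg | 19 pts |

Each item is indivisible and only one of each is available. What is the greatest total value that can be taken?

Check high-value combinations within 13 kg:
- item 3+item 4+item 5: weight 3+6+4=13, value 30+66+54=150
- item 1+item 3+item 5+item 6: weight 4+3+4+2=13, value 39+30+54+19=142
- item 4+item 5+item 6: weight 6+4+2=12, value 66+54+19=139
Best: 150 pts.

150 pts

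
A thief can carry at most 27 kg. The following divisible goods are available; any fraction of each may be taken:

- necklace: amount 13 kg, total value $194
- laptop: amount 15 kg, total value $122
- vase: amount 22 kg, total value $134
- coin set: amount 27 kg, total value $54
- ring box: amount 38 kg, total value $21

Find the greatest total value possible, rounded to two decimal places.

Take in order of value per unit:
- necklace (194/13 per unit): all 13 → value 194, running total 194.00
- laptop (122/15 per unit): 14 of 15 → value 14×122/15 = 113.8667, running total 307.87
Total 307.87.

307.87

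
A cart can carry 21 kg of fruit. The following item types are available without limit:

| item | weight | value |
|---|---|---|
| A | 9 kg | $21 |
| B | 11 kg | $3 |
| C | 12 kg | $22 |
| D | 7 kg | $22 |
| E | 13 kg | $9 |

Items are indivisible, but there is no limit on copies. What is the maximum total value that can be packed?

Best value-per-unit is D at 22/7, and filling with it alone uses weight 3×7=21. No mix of the others beats 3×22 = 66.

$66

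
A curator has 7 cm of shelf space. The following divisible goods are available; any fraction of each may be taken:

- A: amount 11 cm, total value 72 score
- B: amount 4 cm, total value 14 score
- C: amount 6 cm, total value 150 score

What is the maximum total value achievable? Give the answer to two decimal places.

Take in order of value per unit:
- C (150/6 per unit): all 6 → value 150, running total 150.00
- A (72/11 per unit): 1 of 11 → value 1×72/11 = 6.5455, running total 156.55
Total 156.55.

156.55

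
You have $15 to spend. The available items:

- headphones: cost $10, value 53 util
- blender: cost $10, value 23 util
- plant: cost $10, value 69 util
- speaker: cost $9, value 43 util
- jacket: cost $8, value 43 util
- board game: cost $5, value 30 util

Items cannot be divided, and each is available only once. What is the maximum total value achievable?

99 util

Check high-value combinations within $15:
- plant+board game: cost 10+5=15, value 69+30=99
- headphones+board game: cost 10+5=15, value 53+30=83
- jacket+board game: cost 8+5=13, value 43+30=73
- speaker+board game: cost 9+5=14, value 43+30=73
Best: 99 util.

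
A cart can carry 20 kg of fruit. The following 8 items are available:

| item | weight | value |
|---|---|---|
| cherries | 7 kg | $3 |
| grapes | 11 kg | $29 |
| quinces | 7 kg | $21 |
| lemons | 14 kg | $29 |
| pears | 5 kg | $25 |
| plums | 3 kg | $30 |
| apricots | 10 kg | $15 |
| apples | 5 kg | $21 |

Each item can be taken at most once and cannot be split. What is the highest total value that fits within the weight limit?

$97

Check high-value combinations within 20 kg:
- quinces+pears+plums+apples: weight 7+5+3+5=20, value 21+25+30+21=97
- grapes+pears+plums: weight 11+5+3=19, value 29+25+30=84
- grapes+plums+apples: weight 11+3+5=19, value 29+30+21=80
Best: $97.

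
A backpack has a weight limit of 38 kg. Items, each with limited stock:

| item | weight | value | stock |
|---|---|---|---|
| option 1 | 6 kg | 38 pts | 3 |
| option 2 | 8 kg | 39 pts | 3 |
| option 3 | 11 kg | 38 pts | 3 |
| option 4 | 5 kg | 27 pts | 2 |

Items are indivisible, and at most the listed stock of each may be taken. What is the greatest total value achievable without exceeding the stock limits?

208 pts

Best selections within weight 38 and stock limits:
- 2×option 1 + 2×option 2 + 2×option 4: weight 38, value 208
- 3×option 1 + 1×option 2 + 2×option 4: weight 36, value 207
Best: 208 pts.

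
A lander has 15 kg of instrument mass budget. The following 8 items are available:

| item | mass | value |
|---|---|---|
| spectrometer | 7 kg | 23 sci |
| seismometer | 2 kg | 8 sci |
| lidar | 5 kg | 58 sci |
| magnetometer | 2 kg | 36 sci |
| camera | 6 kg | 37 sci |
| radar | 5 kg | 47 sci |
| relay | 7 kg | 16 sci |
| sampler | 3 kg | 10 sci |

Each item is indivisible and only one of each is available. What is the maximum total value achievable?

151 sci

Check high-value combinations within 15 kg:
- lidar+magnetometer+radar+sampler: mass 5+2+5+3=15, value 58+36+47+10=151
- seismometer+lidar+magnetometer+radar: mass 2+5+2+5=14, value 8+58+36+47=149
- lidar+magnetometer+radar: mass 5+2+5=12, value 58+36+47=141
Best: 151 sci.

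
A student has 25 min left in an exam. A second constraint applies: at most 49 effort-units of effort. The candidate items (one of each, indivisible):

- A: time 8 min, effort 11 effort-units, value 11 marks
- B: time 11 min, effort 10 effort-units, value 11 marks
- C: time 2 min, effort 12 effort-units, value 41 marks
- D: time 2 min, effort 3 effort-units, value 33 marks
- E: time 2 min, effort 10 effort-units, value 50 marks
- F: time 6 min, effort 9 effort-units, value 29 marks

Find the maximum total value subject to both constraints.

164 marks

Feasible sets respecting both limits:
- A+C+D+E+F: time 20, effort 45, value 164
- B+C+D+E+F: time 23, effort 44, value 164
- C+D+E+F: time 12, effort 34, value 153
Best: 164 marks.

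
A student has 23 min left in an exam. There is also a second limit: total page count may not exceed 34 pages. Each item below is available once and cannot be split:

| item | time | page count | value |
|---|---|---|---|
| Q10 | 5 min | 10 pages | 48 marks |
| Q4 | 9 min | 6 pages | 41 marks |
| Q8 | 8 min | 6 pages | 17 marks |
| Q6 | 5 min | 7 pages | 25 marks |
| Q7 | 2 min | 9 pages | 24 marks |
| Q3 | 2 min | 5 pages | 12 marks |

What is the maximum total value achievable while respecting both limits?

Feasible sets respecting both limits:
- Q10+Q4+Q6+Q7: time 21, page count 32, value 138
- Q10+Q4+Q6+Q3: time 21, page count 28, value 126
- Q10+Q4+Q7+Q3: time 18, page count 30, value 125
- Q10+Q4+Q6: time 19, page count 23, value 114
Best: 138 marks.

138 marks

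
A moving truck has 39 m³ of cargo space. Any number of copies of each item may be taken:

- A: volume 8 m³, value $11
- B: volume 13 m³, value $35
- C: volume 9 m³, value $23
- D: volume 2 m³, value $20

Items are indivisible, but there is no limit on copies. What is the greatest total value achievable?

Best value-per-unit is D at 20/2, and filling with it alone uses volume 19×2=38. No mix of the others beats 19×20 = 380.

$380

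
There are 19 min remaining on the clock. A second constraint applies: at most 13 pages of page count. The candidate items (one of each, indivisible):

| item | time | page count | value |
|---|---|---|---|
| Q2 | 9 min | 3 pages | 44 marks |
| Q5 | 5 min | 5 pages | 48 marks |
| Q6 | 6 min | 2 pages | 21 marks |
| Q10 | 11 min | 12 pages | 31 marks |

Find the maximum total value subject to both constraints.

92 marks

Feasible sets respecting both limits:
- Q2+Q5: time 14, page count 8, value 92
- Q5+Q6: time 11, page count 7, value 69
- Q2+Q6: time 15, page count 5, value 65
- Q5: time 5, page count 5, value 48
Best: 92 marks.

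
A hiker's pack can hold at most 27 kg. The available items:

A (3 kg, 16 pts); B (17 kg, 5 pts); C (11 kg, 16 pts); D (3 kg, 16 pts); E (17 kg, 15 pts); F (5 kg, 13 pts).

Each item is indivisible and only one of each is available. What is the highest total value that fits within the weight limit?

Check high-value combinations within 27 kg:
- A+C+D+F: weight 3+11+3+5=22, value 16+16+16+13=61
- A+C+D: weight 3+11+3=17, value 16+16+16=48
- A+D+E: weight 3+3+17=23, value 16+16+15=47
- A+D+F: weight 3+3+5=11, value 16+16+13=45
Best: 61 pts.

61 pts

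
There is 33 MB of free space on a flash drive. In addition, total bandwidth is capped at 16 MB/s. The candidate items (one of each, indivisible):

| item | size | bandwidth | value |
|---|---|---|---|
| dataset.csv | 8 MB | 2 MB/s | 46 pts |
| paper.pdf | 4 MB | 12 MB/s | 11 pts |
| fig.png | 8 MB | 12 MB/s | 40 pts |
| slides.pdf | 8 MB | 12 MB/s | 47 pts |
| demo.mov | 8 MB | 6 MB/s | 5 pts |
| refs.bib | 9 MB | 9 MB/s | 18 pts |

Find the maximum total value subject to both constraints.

93 pts

Feasible sets respecting both limits:
- dataset.csv+slides.pdf: size 16, bandwidth 14, value 93
- dataset.csv+fig.png: size 16, bandwidth 14, value 86
- dataset.csv+refs.bib: size 17, bandwidth 11, value 64
- dataset.csv+paper.pdf: size 12, bandwidth 14, value 57
Best: 93 pts.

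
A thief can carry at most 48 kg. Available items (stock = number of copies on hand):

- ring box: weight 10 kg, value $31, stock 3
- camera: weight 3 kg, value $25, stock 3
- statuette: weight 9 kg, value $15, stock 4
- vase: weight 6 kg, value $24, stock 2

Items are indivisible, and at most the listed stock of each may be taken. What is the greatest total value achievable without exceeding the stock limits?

$192

Top feasible selections:
- 3×ring box + 3×camera + 1×vase: weight 45, value 192
- 3×ring box + 2×camera + 2×vase: weight 48, value 191
- 2×ring box + 3×camera + 2×vase: weight 41, value 185
Best: $192.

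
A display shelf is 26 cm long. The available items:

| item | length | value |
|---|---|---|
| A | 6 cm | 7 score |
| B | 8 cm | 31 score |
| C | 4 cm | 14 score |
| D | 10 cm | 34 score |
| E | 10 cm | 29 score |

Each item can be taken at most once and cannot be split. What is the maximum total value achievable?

79 score

Check high-value combinations within 26 cm:
- B+C+D: length 8+4+10=22, value 31+14+34=79
- C+D+E: length 4+10+10=24, value 14+34+29=77
- B+C+E: length 8+4+10=22, value 31+14+29=74
- A+B+D: length 6+8+10=24, value 7+31+34=72
Best: 79 score.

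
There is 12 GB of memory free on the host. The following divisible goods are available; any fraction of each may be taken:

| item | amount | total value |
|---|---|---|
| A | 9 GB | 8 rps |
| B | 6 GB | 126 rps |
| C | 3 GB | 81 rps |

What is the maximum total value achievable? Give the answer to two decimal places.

Take in order of value per unit:
- C (81/3 per unit): all 3 → value 81, running total 81.00
- B (126/6 per unit): all 6 → value 126, running total 207.00
- A (8/9 per unit): 3 of 9 → value 3×8/9 = 2.6667, running total 209.67
Total 209.67.

209.67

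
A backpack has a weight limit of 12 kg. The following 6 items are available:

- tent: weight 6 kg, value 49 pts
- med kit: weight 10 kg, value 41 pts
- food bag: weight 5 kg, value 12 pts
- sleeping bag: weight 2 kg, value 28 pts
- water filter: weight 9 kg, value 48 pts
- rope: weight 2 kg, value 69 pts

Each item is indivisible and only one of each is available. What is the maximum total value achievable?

146 pts

Check high-value combinations within 12 kg:
- tent+sleeping bag+rope: weight 6+2+2=10, value 49+28+69=146
- tent+rope: weight 6+2=8, value 49+69=118
- water filter+rope: weight 9+2=11, value 48+69=117
Best: 146 pts.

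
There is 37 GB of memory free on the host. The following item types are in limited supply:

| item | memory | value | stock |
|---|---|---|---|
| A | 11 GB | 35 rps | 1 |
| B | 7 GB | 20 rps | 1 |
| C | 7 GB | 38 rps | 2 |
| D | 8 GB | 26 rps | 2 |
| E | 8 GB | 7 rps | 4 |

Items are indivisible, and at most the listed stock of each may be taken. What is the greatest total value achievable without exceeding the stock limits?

148 rps

Top feasible selections:
- 1×B + 2×C + 2×D: memory 37, value 148
- 1×A + 2×C + 1×D: memory 33, value 137
Best: 148 rps.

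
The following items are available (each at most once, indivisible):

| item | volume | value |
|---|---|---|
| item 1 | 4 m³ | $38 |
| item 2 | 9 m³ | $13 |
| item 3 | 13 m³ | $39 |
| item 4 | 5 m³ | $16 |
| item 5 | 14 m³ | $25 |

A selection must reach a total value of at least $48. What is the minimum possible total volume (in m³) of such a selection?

9

Subsets with value ≥ 48, sorted by total volume:
- item 1+item 4: volume 9, value 54
- item 1+item 2: volume 13, value 51
Minimum volume: 9 m³.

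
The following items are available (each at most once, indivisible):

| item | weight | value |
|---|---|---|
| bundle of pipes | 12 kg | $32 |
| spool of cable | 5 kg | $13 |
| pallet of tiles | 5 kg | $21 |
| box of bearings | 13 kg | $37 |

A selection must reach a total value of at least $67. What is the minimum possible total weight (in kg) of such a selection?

Subsets with value ≥ 67, sorted by total weight:
- spool of cable+pallet of tiles+box of bearings: weight 23, value 71
- bundle of pipes+box of bearings: weight 25, value 69
- bundle of pipes+pallet of tiles+box of bearings: weight 30, value 90
- bundle of pipes+spool of cable+box of bearings: weight 30, value 82
Minimum weight: 23 kg.

23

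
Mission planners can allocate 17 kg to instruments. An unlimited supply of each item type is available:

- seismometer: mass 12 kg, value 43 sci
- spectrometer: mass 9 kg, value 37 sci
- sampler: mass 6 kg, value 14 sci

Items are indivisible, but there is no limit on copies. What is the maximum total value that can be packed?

51 sci

Best value-per-unit is spectrometer at 37/9; filling with it alone gives 1×37 = 37.
Optimal mix: 1×spectrometer + 1×sampler → mass 15, value 51.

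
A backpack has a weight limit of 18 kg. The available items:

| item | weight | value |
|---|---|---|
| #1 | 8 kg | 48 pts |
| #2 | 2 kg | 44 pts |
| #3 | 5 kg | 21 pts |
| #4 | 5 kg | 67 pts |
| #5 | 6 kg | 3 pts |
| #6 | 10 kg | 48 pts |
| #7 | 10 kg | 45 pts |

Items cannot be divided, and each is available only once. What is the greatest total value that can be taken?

159 pts

Check high-value combinations within 18 kg:
- #1+#2+#4: weight 8+2+5=15, value 48+44+67=159
- #2+#4+#6: weight 2+5+10=17, value 44+67+48=159
- #2+#4+#7: weight 2+5+10=17, value 44+67+45=156
Best: 159 pts.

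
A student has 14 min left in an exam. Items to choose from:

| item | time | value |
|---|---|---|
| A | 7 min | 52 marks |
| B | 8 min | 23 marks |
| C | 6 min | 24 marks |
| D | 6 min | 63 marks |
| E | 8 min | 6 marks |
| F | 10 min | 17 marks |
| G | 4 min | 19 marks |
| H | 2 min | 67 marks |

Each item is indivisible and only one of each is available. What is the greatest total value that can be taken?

Check high-value combinations within 14 min:
- C+D+H: time 6+6+2=14, value 24+63+67=154
- D+G+H: time 6+4+2=12, value 63+19+67=149
- A+G+H: time 7+4+2=13, value 52+19+67=138
- D+H: time 6+2=8, value 63+67=130
Best: 154 marks.

154 marks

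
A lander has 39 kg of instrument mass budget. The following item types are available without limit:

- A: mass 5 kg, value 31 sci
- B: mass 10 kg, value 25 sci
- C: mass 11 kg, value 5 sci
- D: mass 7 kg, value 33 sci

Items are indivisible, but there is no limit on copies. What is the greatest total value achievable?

221 sci

Best value-per-unit is A at 31/5; filling with it alone gives 7×31 = 217.
Optimal mix: 5×A + 2×D → mass 39, value 221.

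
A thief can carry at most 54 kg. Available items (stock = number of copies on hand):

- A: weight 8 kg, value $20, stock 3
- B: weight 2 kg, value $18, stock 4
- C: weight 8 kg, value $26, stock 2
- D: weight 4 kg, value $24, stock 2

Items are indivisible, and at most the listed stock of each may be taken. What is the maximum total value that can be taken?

$214

Top feasible selections:
- 3×A + 3×B + 2×C + 2×D: weight 54, value 214
- 2×A + 4×B + 2×C + 2×D: weight 48, value 212
Best: $214.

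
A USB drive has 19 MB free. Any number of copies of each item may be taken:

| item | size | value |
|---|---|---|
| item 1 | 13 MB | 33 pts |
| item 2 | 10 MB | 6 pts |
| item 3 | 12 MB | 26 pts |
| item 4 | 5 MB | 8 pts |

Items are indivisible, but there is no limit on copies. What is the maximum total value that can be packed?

Best value-per-unit is item 1 at 33/13; filling with it alone gives 1×33 = 33.
Optimal mix: 1×item 1 + 1×item 4 → size 18, value 41.

41 pts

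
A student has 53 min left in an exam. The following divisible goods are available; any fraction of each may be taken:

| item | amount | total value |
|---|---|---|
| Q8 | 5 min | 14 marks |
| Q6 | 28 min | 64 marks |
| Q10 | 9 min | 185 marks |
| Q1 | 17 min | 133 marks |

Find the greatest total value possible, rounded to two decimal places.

Take in order of value per unit:
- Q10 (185/9 per unit): all 9 → value 185, running total 185.00
- Q1 (133/17 per unit): all 17 → value 133, running total 318.00
- Q8 (14/5 per unit): all 5 → value 14, running total 332.00
- Q6 (64/28 per unit): 22 of 28 → value 22×64/28 = 50.2857, running total 382.29
Total 382.29.

382.29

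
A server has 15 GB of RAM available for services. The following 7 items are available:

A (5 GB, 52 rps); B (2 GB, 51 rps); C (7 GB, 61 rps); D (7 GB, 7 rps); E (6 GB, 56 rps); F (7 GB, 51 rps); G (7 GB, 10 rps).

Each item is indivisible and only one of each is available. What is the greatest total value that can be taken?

168 rps

This is a 0/1 knapsack; check combinations near the capacity.
- B+C+E: memory 2+7+6=15, value 51+61+56=168
- A+B+C: memory 5+2+7=14, value 52+51+61=164
- A+B+E: memory 5+2+6=13, value 52+51+56=159
- B+E+F: memory 2+6+7=15, value 51+56+51=158
- A+B+F: memory 5+2+7=14, value 52+51+51=154
Best: 168 rps.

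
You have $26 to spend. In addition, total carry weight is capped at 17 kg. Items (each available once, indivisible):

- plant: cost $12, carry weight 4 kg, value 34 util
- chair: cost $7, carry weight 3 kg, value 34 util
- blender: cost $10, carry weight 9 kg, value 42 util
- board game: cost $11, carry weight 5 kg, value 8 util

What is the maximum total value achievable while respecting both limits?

Feasible sets respecting both limits:
- plant+blender: cost 22, carry weight 13, value 76
- chair+blender: cost 17, carry weight 12, value 76
- plant+chair: cost 19, carry weight 7, value 68
- blender+board game: cost 21, carry weight 14, value 50
Best: 76 util.

76 util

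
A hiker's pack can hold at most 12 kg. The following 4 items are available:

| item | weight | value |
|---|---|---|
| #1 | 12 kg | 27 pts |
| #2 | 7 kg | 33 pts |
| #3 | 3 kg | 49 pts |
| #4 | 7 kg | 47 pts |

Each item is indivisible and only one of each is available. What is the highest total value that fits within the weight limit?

This is a 0/1 knapsack; check combinations near the capacity.
- #3+#4: weight 3+7=10, value 49+47=96
- #2+#3: weight 7+3=10, value 33+49=82
- #3: weight 3, value 49
Best: 96 pts.

96 pts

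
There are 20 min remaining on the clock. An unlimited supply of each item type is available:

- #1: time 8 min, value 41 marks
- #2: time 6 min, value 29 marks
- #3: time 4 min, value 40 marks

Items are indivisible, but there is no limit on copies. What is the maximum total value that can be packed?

200 marks

Best value-per-unit is #3 at 40/4, and filling with it alone uses time 5×4=20. No mix of the others beats 5×40 = 200.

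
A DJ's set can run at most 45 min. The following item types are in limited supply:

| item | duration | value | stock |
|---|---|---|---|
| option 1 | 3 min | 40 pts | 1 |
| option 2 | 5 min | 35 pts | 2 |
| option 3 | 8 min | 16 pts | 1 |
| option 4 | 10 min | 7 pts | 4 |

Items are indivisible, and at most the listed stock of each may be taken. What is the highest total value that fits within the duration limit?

Top feasible selections:
- 1×option 1 + 2×option 2 + 1×option 3 + 2×option 4: duration 41, value 140
- 1×option 1 + 2×option 2 + 1×option 3 + 1×option 4: duration 31, value 133
Best: 140 pts.

140 pts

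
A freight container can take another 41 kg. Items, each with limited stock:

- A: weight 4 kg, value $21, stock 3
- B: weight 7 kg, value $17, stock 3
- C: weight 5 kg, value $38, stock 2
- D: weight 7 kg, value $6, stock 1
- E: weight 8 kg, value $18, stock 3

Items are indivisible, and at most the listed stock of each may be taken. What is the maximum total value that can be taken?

$175

Top feasible selections:
- 3×A + 2×C + 2×E: weight 38, value 175
- 3×A + 1×B + 2×C + 1×E: weight 37, value 174
- 3×A + 2×B + 2×C: weight 36, value 173
Best: $175.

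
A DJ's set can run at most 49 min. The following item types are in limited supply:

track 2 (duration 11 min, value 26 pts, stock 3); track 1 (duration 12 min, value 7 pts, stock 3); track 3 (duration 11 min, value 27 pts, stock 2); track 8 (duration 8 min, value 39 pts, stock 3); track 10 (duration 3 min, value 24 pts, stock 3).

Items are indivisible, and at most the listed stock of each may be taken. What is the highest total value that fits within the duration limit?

216 pts

Top feasible selections:
- 1×track 3 + 3×track 8 + 3×track 10: duration 44, value 216
- 1×track 2 + 3×track 8 + 3×track 10: duration 44, value 215
Best: 216 pts.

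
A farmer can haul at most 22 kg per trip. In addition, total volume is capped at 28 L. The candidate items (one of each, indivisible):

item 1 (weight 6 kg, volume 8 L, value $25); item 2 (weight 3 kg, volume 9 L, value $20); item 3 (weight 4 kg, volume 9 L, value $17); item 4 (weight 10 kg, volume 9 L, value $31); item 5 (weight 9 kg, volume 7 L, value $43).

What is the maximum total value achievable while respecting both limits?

Feasible sets respecting both limits:
- item 2+item 4+item 5: weight 22, volume 25, value 94
- item 1+item 2+item 5: weight 18, volume 24, value 88
- item 1+item 3+item 5: weight 19, volume 24, value 85
- item 2+item 3+item 5: weight 16, volume 25, value 80
Best: $94.

$94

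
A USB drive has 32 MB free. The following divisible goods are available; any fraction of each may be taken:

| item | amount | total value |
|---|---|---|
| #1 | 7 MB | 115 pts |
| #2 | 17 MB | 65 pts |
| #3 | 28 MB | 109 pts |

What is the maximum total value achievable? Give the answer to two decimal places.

212.32

Take in order of value per unit:
- #1 (115/7 per unit): all 7 → value 115, running total 115.00
- #3 (109/28 per unit): 25 of 28 → value 25×109/28 = 97.3214, running total 212.32
Total 212.32.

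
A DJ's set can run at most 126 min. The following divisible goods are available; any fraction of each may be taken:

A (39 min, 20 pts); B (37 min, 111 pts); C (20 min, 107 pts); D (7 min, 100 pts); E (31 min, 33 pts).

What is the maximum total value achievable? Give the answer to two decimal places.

Take in order of value per unit:
- D (100/7 per unit): all 7 → value 100, running total 100.00
- C (107/20 per unit): all 20 → value 107, running total 207.00
- B (111/37 per unit): all 37 → value 111, running total 318.00
- E (33/31 per unit): all 31 → value 33, running total 351.00
- A (20/39 per unit): 31 of 39 → value 31×20/39 = 15.8974, running total 366.90
Total 366.90.

366.90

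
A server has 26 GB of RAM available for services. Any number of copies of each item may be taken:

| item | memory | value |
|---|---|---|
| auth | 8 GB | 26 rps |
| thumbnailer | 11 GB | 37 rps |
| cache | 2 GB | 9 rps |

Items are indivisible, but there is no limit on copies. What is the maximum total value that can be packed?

117 rps

Best value-per-unit is cache at 9/2, and filling with it alone uses memory 13×2=26. No mix of the others beats 13×9 = 117.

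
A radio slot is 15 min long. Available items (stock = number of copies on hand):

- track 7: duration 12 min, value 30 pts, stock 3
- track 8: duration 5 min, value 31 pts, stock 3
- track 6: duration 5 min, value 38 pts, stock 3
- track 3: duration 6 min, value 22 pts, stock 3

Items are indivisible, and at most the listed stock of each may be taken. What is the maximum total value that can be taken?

Best selections within duration 15 and stock limits:
- 3×track 6: duration 15, value 114
- 1×track 8 + 2×track 6: duration 15, value 107
- 2×track 8 + 1×track 6: duration 15, value 100
Best: 114 pts.

114 pts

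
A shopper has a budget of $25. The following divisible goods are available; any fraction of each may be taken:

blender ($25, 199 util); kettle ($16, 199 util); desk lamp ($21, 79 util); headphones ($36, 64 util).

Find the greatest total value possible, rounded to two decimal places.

Take in order of value per unit:
- kettle (199/16 per unit): all 16 → value 199, running total 199.00
- blender (199/25 per unit): 9 of 25 → value 9×199/25 = 71.6400, running total 270.64
Total 270.64.

270.64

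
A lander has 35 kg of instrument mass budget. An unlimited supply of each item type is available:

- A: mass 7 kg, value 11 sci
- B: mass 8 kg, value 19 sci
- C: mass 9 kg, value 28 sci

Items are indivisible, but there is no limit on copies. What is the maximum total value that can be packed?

103 sci

Best value-per-unit is C at 28/9; filling with it alone gives 3×28 = 84.
Optimal mix: 1×B + 3×C → mass 35, value 103.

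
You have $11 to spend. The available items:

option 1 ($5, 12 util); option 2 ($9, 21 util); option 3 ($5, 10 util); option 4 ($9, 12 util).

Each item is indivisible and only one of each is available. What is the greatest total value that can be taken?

This is a 0/1 knapsack; check combinations near the capacity.
- option 1+option 3: cost 5+5=10, value 12+10=22
- option 2: cost 9, value 21
- option 1: cost 5, value 12
- option 4: cost 9, value 12
Best: 22 util.

22 util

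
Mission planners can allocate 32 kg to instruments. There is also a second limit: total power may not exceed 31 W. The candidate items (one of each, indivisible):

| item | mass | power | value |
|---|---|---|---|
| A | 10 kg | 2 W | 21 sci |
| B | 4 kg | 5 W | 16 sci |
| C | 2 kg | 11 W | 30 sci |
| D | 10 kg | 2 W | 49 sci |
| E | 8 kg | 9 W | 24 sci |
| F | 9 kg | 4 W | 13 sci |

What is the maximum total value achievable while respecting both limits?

124 sci

Feasible sets respecting both limits:
- A+C+D+E: mass 30, power 24, value 124
- B+C+D+E: mass 24, power 27, value 119
- A+B+C+D: mass 26, power 20, value 116
- C+D+E+F: mass 29, power 26, value 116
Best: 124 sci.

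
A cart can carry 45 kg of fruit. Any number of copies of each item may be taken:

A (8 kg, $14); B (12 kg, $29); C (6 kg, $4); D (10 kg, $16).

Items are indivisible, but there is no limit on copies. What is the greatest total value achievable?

$101

Best value-per-unit is B at 29/12; filling with it alone gives 3×29 = 87.
Optimal mix: 1×A + 3×B → weight 44, value 101.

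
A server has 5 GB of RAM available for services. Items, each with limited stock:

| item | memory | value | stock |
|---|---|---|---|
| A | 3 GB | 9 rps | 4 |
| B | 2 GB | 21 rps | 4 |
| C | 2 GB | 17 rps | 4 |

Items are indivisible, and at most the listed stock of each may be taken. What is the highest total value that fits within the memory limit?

42 rps

Best selections within memory 5 and stock limits:
- 2×B: memory 4, value 42
- 1×B + 1×C: memory 4, value 38
Best: 42 rps.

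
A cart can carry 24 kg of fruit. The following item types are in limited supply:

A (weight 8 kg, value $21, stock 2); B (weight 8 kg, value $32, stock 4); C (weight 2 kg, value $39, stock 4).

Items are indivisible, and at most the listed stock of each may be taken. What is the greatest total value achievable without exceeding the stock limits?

Best selections within weight 24 and stock limits:
- 2×B + 4×C: weight 24, value 220
- 1×A + 1×B + 4×C: weight 24, value 209
Best: $220.

$220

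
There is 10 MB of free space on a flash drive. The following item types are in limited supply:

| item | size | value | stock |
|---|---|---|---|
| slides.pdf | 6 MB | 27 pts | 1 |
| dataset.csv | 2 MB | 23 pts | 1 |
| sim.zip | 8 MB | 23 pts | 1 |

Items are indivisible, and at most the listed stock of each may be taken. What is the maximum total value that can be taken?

50 pts

Best selections within size 10 and stock limits:
- 1×slides.pdf + 1×dataset.csv: size 8, value 50
- 1×dataset.csv + 1×sim.zip: size 10, value 46
- 1×slides.pdf: size 6, value 27
- 1×dataset.csv: size 2, value 23
Best: 50 pts.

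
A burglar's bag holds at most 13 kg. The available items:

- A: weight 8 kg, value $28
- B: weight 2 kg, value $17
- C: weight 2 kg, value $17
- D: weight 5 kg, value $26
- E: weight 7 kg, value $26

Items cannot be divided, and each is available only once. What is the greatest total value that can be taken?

$62

Check high-value combinations within 13 kg:
- A+B+C: weight 8+2+2=12, value 28+17+17=62
- B+C+D: weight 2+2+5=9, value 17+17+26=60
- B+C+E: weight 2+2+7=11, value 17+17+26=60
Best: $62.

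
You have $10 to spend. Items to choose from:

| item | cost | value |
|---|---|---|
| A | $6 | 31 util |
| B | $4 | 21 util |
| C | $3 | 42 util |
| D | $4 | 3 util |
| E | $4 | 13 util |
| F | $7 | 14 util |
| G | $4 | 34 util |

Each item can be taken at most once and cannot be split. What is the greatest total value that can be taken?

76 util

Check high-value combinations within $10:
- C+G: cost 3+4=7, value 42+34=76
- A+C: cost 6+3=9, value 31+42=73
- A+G: cost 6+4=10, value 31+34=65
Best: 76 util.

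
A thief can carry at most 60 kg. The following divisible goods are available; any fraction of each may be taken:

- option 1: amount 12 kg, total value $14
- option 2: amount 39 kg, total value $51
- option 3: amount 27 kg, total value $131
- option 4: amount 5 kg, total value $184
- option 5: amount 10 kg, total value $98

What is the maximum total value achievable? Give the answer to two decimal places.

Take in order of value per unit:
- option 4 (184/5 per unit): all 5 → value 184, running total 184.00
- option 5 (98/10 per unit): all 10 → value 98, running total 282.00
- option 3 (131/27 per unit): all 27 → value 131, running total 413.00
- option 2 (51/39 per unit): 18 of 39 → value 18×51/39 = 23.5385, running total 436.54
Total 436.54.

436.54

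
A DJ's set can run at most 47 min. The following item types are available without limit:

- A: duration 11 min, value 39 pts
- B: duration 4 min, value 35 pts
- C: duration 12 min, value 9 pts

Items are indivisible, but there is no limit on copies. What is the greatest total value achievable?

385 pts

Best value-per-unit is B at 35/4, and filling with it alone uses duration 11×4=44. No mix of the others beats 11×35 = 385.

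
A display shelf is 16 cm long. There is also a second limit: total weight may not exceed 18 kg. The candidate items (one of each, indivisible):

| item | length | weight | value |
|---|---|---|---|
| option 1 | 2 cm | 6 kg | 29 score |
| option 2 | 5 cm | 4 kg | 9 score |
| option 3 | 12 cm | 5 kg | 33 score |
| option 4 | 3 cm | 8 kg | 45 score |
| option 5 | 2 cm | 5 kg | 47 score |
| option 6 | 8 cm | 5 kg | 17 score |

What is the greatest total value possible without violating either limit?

Feasible sets respecting both limits:
- option 1+option 3+option 5: length 16, weight 16, value 109
- option 4+option 5+option 6: length 13, weight 18, value 109
- option 2+option 4+option 5: length 10, weight 17, value 101
- option 1+option 5+option 6: length 12, weight 16, value 93
Best: 109 score.

109 score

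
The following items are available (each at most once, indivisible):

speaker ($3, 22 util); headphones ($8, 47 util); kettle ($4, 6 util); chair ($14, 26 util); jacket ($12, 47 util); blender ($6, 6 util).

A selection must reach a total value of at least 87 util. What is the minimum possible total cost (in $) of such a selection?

Subsets with value ≥ 87, sorted by total cost:
- headphones+jacket: cost 20, value 94
- speaker+headphones+jacket: cost 23, value 116
- headphones+kettle+jacket: cost 24, value 100
- speaker+headphones+chair: cost 25, value 95
Minimum cost: 20 $.

20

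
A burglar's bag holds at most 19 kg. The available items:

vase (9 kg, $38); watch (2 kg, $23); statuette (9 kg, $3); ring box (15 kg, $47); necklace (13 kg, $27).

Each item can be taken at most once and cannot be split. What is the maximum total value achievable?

$70

Check high-value combinations within 19 kg:
- watch+ring box: weight 2+15=17, value 23+47=70
- vase+watch: weight 9+2=11, value 38+23=61
- watch+necklace: weight 2+13=15, value 23+27=50
Best: $70.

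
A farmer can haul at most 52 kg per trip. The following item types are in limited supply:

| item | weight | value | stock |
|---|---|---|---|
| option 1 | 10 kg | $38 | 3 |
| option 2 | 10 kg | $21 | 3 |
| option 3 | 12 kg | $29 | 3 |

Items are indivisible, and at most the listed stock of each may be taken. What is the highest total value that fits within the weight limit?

$164

Best selections within weight 52 and stock limits:
- 3×option 1 + 1×option 2 + 1×option 3: weight 52, value 164
- 3×option 1 + 2×option 2: weight 50, value 156
- 2×option 1 + 2×option 2 + 1×option 3: weight 52, value 147
- 3×option 1 + 1×option 3: weight 42, value 143
Best: $164.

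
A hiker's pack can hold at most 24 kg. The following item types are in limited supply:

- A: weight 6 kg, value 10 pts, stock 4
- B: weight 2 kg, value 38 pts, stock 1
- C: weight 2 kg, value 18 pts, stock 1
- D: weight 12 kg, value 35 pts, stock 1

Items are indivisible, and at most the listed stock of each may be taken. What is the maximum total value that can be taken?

101 pts

Best selections within weight 24 and stock limits:
- 1×A + 1×B + 1×C + 1×D: weight 22, value 101
- 1×B + 1×C + 1×D: weight 16, value 91
Best: 101 pts.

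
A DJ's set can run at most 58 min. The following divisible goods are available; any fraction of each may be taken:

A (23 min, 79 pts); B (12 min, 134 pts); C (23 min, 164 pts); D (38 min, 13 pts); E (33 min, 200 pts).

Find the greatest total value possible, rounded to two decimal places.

Take in order of value per unit:
- B (134/12 per unit): all 12 → value 134, running total 134.00
- C (164/23 per unit): all 23 → value 164, running total 298.00
- E (200/33 per unit): 23 of 33 → value 23×200/33 = 139.3939, running total 437.39
Total 437.39.

437.39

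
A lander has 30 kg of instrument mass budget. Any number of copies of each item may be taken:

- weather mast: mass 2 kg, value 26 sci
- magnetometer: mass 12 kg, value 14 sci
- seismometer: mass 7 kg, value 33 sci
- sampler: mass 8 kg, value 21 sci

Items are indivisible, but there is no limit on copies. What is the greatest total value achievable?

Best value-per-unit is weather mast at 26/2, and filling with it alone uses mass 15×2=30. No mix of the others beats 15×26 = 390.

390 sci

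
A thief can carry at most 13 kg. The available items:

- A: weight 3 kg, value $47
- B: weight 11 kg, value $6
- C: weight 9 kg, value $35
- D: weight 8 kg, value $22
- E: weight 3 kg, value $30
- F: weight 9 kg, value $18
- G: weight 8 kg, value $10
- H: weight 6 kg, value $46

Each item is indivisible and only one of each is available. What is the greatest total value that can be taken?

$123

This is a 0/1 knapsack; check combinations near the capacity.
- A+E+H: weight 3+3+6=12, value 47+30+46=123
- A+H: weight 3+6=9, value 47+46=93
- A+C: weight 3+9=12, value 47+35=82
Best: $123.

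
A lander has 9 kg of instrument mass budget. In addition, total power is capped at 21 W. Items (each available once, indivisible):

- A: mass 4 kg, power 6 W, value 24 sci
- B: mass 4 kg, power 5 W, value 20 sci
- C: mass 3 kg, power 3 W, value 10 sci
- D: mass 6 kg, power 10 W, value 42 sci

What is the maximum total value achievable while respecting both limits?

52 sci

Feasible sets respecting both limits:
- C+D: mass 9, power 13, value 52
- A+B: mass 8, power 11, value 44
- D: mass 6, power 10, value 42
Best: 52 sci.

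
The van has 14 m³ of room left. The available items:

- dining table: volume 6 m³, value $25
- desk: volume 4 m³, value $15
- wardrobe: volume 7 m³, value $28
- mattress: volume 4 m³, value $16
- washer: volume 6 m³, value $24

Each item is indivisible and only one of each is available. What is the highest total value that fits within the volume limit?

Check high-value combinations within 14 m³:
- dining table+desk+mattress: volume 6+4+4=14, value 25+15+16=56
- desk+mattress+washer: volume 4+4+6=14, value 15+16+24=55
- dining table+wardrobe: volume 6+7=13, value 25+28=53
Best: $56.

$56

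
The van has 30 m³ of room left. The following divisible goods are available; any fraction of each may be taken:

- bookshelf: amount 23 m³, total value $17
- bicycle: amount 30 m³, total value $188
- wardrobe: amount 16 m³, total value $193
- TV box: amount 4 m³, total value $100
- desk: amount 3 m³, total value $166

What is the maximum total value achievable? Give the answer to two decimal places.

Take in order of value per unit:
- desk (166/3 per unit): all 3 → value 166, running total 166.00
- TV box (100/4 per unit): all 4 → value 100, running total 266.00
- wardrobe (193/16 per unit): all 16 → value 193, running total 459.00
- bicycle (188/30 per unit): 7 of 30 → value 7×188/30 = 43.8667, running total 502.87
Total 502.87.

502.87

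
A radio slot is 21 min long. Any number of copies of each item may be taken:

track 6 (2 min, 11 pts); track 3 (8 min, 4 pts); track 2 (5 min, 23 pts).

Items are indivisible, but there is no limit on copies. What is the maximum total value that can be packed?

Best value-per-unit is track 6 at 11/2; filling with it alone gives 10×11 = 110.
Optimal mix: 8×track 6 + 1×track 2 → duration 21, value 111.

111 pts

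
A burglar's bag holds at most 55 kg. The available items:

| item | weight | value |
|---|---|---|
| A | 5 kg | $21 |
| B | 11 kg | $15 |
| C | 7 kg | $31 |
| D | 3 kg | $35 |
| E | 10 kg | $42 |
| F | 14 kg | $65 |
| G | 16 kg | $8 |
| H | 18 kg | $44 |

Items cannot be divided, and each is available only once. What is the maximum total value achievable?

$217

Check high-value combinations within 55 kg:
- C+D+E+F+H: weight 7+3+10+14+18=52, value 31+35+42+65+44=217
- A+B+C+D+E+F: weight 5+11+7+3+10+14=50, value 21+15+31+35+42+65=209
- A+D+E+F+H: weight 5+3+10+14+18=50, value 21+35+42+65+44=207
- A+C+E+F+H: weight 5+7+10+14+18=54, value 21+31+42+65+44=203
Best: $217.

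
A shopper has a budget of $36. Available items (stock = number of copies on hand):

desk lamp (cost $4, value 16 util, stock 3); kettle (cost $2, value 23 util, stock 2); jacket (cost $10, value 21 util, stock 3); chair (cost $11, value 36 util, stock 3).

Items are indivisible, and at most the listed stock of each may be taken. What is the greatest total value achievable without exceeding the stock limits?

150 util

Top feasible selections:
- 2×desk lamp + 2×kettle + 2×chair: cost 34, value 150
- 3×desk lamp + 1×kettle + 2×chair: cost 36, value 143
Best: 150 util.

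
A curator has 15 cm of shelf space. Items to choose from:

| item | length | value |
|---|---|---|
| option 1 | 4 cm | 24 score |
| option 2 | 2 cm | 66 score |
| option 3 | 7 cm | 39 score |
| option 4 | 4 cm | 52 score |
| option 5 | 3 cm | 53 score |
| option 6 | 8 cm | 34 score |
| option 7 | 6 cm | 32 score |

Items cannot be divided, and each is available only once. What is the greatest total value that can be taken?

Check high-value combinations within 15 cm:
- option 2+option 4+option 5+option 7: length 2+4+3+6=15, value 66+52+53+32=203
- option 1+option 2+option 4+option 5: length 4+2+4+3=13, value 24+66+52+53=195
- option 1+option 2+option 5+option 7: length 4+2+3+6=15, value 24+66+53+32=175
- option 2+option 4+option 5: length 2+4+3=9, value 66+52+53=171
- option 2+option 3+option 5: length 2+7+3=12, value 66+39+53=158
Best: 203 score.

203 score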